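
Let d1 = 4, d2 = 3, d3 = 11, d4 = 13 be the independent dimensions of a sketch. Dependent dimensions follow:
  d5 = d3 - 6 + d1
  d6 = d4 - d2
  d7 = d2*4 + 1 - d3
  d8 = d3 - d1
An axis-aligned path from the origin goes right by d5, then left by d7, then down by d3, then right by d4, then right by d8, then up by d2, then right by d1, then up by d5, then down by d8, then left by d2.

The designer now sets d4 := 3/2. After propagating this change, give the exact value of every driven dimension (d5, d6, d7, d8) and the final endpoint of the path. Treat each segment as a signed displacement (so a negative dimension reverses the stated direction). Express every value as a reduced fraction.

Apply edit: d4 := 3/2
  d5 = d3 - 6 + d1 = 9
  d6 = d4 - d2 = -3/2
  d7 = d2*4 + 1 - d3 = 2
  d8 = d3 - d1 = 7
Walk from origin (0, 0):
  seg 1: right by d5 = 9 → (9, 0)
  seg 2: left by d7 = 2 → (7, 0)
  seg 3: down by d3 = 11 → (7, -11)
  seg 4: right by d4 = 3/2 → (17/2, -11)
  seg 5: right by d8 = 7 → (31/2, -11)
  seg 6: up by d2 = 3 → (31/2, -8)
  seg 7: right by d1 = 4 → (39/2, -8)
  seg 8: up by d5 = 9 → (39/2, 1)
  seg 9: down by d8 = 7 → (39/2, -6)
  seg 10: left by d2 = 3 → (33/2, -6)

d5 = 9
d6 = -3/2
d7 = 2
d8 = 7
endpoint = (33/2, -6)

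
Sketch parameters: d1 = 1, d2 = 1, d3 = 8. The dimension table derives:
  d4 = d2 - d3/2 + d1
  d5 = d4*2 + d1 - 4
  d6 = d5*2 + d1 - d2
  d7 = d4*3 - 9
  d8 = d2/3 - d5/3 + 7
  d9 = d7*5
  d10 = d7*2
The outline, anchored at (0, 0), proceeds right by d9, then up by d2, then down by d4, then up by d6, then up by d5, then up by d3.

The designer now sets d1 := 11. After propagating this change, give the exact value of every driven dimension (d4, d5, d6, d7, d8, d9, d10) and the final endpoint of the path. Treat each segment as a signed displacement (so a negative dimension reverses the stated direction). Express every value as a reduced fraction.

Apply edit: d1 := 11
  d4 = d2 - d3/2 + d1 = 8
  d5 = d4*2 + d1 - 4 = 23
  d6 = d5*2 + d1 - d2 = 56
  d7 = d4*3 - 9 = 15
  d8 = d2/3 - d5/3 + 7 = -1/3
  d9 = d7*5 = 75
  d10 = d7*2 = 30
Walk from origin (0, 0):
  seg 1: right by d9 = 75 → (75, 0)
  seg 2: up by d2 = 1 → (75, 1)
  seg 3: down by d4 = 8 → (75, -7)
  seg 4: up by d6 = 56 → (75, 49)
  seg 5: up by d5 = 23 → (75, 72)
  seg 6: up by d3 = 8 → (75, 80)

d4 = 8
d5 = 23
d6 = 56
d7 = 15
d8 = -1/3
d9 = 75
d10 = 30
endpoint = (75, 80)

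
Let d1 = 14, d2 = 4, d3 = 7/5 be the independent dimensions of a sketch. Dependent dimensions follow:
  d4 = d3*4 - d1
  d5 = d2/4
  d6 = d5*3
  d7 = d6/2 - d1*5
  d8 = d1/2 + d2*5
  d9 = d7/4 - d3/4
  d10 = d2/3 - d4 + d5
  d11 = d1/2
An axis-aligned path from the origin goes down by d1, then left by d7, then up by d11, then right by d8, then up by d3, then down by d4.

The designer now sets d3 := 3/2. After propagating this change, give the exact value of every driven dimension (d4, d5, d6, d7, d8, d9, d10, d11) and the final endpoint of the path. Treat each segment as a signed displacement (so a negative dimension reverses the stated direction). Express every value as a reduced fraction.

Apply edit: d3 := 3/2
  d4 = d3*4 - d1 = -8
  d5 = d2/4 = 1
  d6 = d5*3 = 3
  d7 = d6/2 - d1*5 = -137/2
  d8 = d1/2 + d2*5 = 27
  d9 = d7/4 - d3/4 = -35/2
  d10 = d2/3 - d4 + d5 = 31/3
  d11 = d1/2 = 7
Walk from origin (0, 0):
  seg 1: down by d1 = 14 → (0, -14)
  seg 2: left by d7 = -137/2 → (137/2, -14)
  seg 3: up by d11 = 7 → (137/2, -7)
  seg 4: right by d8 = 27 → (191/2, -7)
  seg 5: up by d3 = 3/2 → (191/2, -11/2)
  seg 6: down by d4 = -8 → (191/2, 5/2)

d4 = -8
d5 = 1
d6 = 3
d7 = -137/2
d8 = 27
d9 = -35/2
d10 = 31/3
d11 = 7
endpoint = (191/2, 5/2)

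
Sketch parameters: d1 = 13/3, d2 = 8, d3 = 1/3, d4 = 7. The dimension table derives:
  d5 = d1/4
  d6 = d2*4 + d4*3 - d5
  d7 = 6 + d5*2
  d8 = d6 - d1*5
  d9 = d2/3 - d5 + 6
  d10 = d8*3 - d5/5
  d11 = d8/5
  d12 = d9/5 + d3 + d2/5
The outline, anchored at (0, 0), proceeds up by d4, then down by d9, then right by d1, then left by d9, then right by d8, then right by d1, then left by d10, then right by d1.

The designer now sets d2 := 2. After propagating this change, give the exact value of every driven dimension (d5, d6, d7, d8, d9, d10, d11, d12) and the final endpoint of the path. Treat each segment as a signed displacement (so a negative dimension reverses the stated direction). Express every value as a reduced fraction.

d5 = 13/12
d6 = 335/12
d7 = 49/6
d8 = 25/4
d9 = 67/12
d10 = 278/15
d11 = 5/4
d12 = 37/20
endpoint = (-73/15, 17/12)

Apply edit: d2 := 2
  d5 = d1/4 = 13/12
  d6 = d2*4 + d4*3 - d5 = 335/12
  d7 = 6 + d5*2 = 49/6
  d8 = d6 - d1*5 = 25/4
  d9 = d2/3 - d5 + 6 = 67/12
  d10 = d8*3 - d5/5 = 278/15
  d11 = d8/5 = 5/4
  d12 = d9/5 + d3 + d2/5 = 37/20
Walk from origin (0, 0):
  seg 1: up by d4 = 7 → (0, 7)
  seg 2: down by d9 = 67/12 → (0, 17/12)
  seg 3: right by d1 = 13/3 → (13/3, 17/12)
  seg 4: left by d9 = 67/12 → (-5/4, 17/12)
  seg 5: right by d8 = 25/4 → (5, 17/12)
  seg 6: right by d1 = 13/3 → (28/3, 17/12)
  seg 7: left by d10 = 278/15 → (-46/5, 17/12)
  seg 8: right by d1 = 13/3 → (-73/15, 17/12)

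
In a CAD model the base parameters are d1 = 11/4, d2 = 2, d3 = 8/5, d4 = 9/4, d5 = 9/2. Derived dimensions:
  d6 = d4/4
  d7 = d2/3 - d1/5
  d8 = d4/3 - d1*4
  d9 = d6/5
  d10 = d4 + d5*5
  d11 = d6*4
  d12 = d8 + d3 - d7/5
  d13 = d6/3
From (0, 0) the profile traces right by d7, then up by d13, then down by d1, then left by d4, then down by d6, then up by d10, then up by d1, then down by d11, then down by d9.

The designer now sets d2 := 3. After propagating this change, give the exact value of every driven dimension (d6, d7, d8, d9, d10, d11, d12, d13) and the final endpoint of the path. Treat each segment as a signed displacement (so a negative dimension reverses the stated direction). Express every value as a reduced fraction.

Apply edit: d2 := 3
  d6 = d4/4 = 9/16
  d7 = d2/3 - d1/5 = 9/20
  d8 = d4/3 - d1*4 = -41/4
  d9 = d6/5 = 9/80
  d10 = d4 + d5*5 = 99/4
  d11 = d6*4 = 9/4
  d12 = d8 + d3 - d7/5 = -437/50
  d13 = d6/3 = 3/16
Walk from origin (0, 0):
  seg 1: right by d7 = 9/20 → (9/20, 0)
  seg 2: up by d13 = 3/16 → (9/20, 3/16)
  seg 3: down by d1 = 11/4 → (9/20, -41/16)
  seg 4: left by d4 = 9/4 → (-9/5, -41/16)
  seg 5: down by d6 = 9/16 → (-9/5, -25/8)
  seg 6: up by d10 = 99/4 → (-9/5, 173/8)
  seg 7: up by d1 = 11/4 → (-9/5, 195/8)
  seg 8: down by d11 = 9/4 → (-9/5, 177/8)
  seg 9: down by d9 = 9/80 → (-9/5, 1761/80)

d6 = 9/16
d7 = 9/20
d8 = -41/4
d9 = 9/80
d10 = 99/4
d11 = 9/4
d12 = -437/50
d13 = 3/16
endpoint = (-9/5, 1761/80)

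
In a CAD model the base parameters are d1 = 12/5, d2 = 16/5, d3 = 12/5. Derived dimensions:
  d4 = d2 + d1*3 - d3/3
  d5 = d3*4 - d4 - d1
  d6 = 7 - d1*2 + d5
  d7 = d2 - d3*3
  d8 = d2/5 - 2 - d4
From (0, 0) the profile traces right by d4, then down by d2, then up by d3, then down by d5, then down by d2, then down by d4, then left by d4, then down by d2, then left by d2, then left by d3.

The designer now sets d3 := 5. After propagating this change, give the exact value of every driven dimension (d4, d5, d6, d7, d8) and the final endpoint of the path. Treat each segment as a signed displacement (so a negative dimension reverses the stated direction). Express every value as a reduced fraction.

d4 = 131/15
d5 = 133/15
d6 = 166/15
d7 = -59/5
d8 = -757/75
endpoint = (-41/5, -111/5)

Apply edit: d3 := 5
  d4 = d2 + d1*3 - d3/3 = 131/15
  d5 = d3*4 - d4 - d1 = 133/15
  d6 = 7 - d1*2 + d5 = 166/15
  d7 = d2 - d3*3 = -59/5
  d8 = d2/5 - 2 - d4 = -757/75
Walk from origin (0, 0):
  seg 1: right by d4 = 131/15 → (131/15, 0)
  seg 2: down by d2 = 16/5 → (131/15, -16/5)
  seg 3: up by d3 = 5 → (131/15, 9/5)
  seg 4: down by d5 = 133/15 → (131/15, -106/15)
  seg 5: down by d2 = 16/5 → (131/15, -154/15)
  seg 6: down by d4 = 131/15 → (131/15, -19)
  seg 7: left by d4 = 131/15 → (0, -19)
  seg 8: down by d2 = 16/5 → (0, -111/5)
  seg 9: left by d2 = 16/5 → (-16/5, -111/5)
  seg 10: left by d3 = 5 → (-41/5, -111/5)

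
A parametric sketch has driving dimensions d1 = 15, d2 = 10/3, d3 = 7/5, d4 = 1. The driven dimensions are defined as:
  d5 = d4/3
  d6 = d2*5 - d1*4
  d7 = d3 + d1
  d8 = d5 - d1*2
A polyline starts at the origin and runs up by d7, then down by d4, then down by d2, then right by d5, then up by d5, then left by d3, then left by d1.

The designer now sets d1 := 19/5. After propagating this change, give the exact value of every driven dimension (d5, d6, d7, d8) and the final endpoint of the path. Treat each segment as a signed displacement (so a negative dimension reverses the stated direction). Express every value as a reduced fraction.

d5 = 1/3
d6 = 22/15
d7 = 26/5
d8 = -109/15
endpoint = (-73/15, 6/5)

Apply edit: d1 := 19/5
  d5 = d4/3 = 1/3
  d6 = d2*5 - d1*4 = 22/15
  d7 = d3 + d1 = 26/5
  d8 = d5 - d1*2 = -109/15
Walk from origin (0, 0):
  seg 1: up by d7 = 26/5 → (0, 26/5)
  seg 2: down by d4 = 1 → (0, 21/5)
  seg 3: down by d2 = 10/3 → (0, 13/15)
  seg 4: right by d5 = 1/3 → (1/3, 13/15)
  seg 5: up by d5 = 1/3 → (1/3, 6/5)
  seg 6: left by d3 = 7/5 → (-16/15, 6/5)
  seg 7: left by d1 = 19/5 → (-73/15, 6/5)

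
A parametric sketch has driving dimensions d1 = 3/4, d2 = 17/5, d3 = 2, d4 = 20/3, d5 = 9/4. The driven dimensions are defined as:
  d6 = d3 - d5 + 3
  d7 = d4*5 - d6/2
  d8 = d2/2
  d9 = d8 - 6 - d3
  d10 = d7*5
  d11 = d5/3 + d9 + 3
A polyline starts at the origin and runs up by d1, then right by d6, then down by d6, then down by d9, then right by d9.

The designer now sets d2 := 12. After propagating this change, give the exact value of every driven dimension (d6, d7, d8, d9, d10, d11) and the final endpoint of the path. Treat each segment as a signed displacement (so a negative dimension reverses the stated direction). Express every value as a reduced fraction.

d6 = 11/4
d7 = 767/24
d8 = 6
d9 = -2
d10 = 3835/24
d11 = 7/4
endpoint = (3/4, 0)

Apply edit: d2 := 12
  d6 = d3 - d5 + 3 = 11/4
  d7 = d4*5 - d6/2 = 767/24
  d8 = d2/2 = 6
  d9 = d8 - 6 - d3 = -2
  d10 = d7*5 = 3835/24
  d11 = d5/3 + d9 + 3 = 7/4
Walk from origin (0, 0):
  seg 1: up by d1 = 3/4 → (0, 3/4)
  seg 2: right by d6 = 11/4 → (11/4, 3/4)
  seg 3: down by d6 = 11/4 → (11/4, -2)
  seg 4: down by d9 = -2 → (11/4, 0)
  seg 5: right by d9 = -2 → (3/4, 0)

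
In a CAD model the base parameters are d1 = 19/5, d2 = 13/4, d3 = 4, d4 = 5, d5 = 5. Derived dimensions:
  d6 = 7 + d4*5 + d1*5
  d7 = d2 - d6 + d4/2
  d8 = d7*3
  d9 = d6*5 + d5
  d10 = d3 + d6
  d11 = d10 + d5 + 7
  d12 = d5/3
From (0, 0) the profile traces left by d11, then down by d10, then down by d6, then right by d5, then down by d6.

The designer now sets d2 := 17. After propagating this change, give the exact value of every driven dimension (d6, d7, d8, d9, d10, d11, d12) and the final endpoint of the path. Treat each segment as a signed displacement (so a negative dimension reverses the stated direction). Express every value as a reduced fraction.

d6 = 51
d7 = -63/2
d8 = -189/2
d9 = 260
d10 = 55
d11 = 67
d12 = 5/3
endpoint = (-62, -157)

Apply edit: d2 := 17
  d6 = 7 + d4*5 + d1*5 = 51
  d7 = d2 - d6 + d4/2 = -63/2
  d8 = d7*3 = -189/2
  d9 = d6*5 + d5 = 260
  d10 = d3 + d6 = 55
  d11 = d10 + d5 + 7 = 67
  d12 = d5/3 = 5/3
Walk from origin (0, 0):
  seg 1: left by d11 = 67 → (-67, 0)
  seg 2: down by d10 = 55 → (-67, -55)
  seg 3: down by d6 = 51 → (-67, -106)
  seg 4: right by d5 = 5 → (-62, -106)
  seg 5: down by d6 = 51 → (-62, -157)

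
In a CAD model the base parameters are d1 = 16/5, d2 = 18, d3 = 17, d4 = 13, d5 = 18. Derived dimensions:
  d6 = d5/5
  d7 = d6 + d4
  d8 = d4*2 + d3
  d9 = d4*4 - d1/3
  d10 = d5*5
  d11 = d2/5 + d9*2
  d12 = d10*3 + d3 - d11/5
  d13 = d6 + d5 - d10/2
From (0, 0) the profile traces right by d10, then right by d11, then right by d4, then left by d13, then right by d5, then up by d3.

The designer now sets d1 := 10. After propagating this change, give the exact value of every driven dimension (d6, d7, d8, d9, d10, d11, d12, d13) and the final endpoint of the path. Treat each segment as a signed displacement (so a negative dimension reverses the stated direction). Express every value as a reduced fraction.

d6 = 18/5
d7 = 83/5
d8 = 43
d9 = 146/3
d10 = 90
d11 = 1514/15
d12 = 20011/75
d13 = -117/5
endpoint = (736/3, 17)

Apply edit: d1 := 10
  d6 = d5/5 = 18/5
  d7 = d6 + d4 = 83/5
  d8 = d4*2 + d3 = 43
  d9 = d4*4 - d1/3 = 146/3
  d10 = d5*5 = 90
  d11 = d2/5 + d9*2 = 1514/15
  d12 = d10*3 + d3 - d11/5 = 20011/75
  d13 = d6 + d5 - d10/2 = -117/5
Walk from origin (0, 0):
  seg 1: right by d10 = 90 → (90, 0)
  seg 2: right by d11 = 1514/15 → (2864/15, 0)
  seg 3: right by d4 = 13 → (3059/15, 0)
  seg 4: left by d13 = -117/5 → (682/3, 0)
  seg 5: right by d5 = 18 → (736/3, 0)
  seg 6: up by d3 = 17 → (736/3, 17)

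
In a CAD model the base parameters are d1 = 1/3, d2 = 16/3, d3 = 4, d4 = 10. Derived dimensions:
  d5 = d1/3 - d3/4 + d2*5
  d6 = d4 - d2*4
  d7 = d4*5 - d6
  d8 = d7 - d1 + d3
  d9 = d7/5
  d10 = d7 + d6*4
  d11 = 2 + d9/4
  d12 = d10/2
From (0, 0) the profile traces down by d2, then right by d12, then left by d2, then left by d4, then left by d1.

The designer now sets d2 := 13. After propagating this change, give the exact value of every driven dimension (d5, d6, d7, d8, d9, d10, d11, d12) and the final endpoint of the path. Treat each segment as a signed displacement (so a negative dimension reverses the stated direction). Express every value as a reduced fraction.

Apply edit: d2 := 13
  d5 = d1/3 - d3/4 + d2*5 = 577/9
  d6 = d4 - d2*4 = -42
  d7 = d4*5 - d6 = 92
  d8 = d7 - d1 + d3 = 287/3
  d9 = d7/5 = 92/5
  d10 = d7 + d6*4 = -76
  d11 = 2 + d9/4 = 33/5
  d12 = d10/2 = -38
Walk from origin (0, 0):
  seg 1: down by d2 = 13 → (0, -13)
  seg 2: right by d12 = -38 → (-38, -13)
  seg 3: left by d2 = 13 → (-51, -13)
  seg 4: left by d4 = 10 → (-61, -13)
  seg 5: left by d1 = 1/3 → (-184/3, -13)

d5 = 577/9
d6 = -42
d7 = 92
d8 = 287/3
d9 = 92/5
d10 = -76
d11 = 33/5
d12 = -38
endpoint = (-184/3, -13)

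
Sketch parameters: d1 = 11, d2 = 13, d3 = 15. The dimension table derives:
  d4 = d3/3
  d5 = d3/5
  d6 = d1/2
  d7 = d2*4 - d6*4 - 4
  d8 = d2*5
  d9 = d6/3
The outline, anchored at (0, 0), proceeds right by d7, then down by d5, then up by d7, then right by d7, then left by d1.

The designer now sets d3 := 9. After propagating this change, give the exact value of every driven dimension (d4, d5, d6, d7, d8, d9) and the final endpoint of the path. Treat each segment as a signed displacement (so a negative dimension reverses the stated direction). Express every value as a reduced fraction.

d4 = 3
d5 = 9/5
d6 = 11/2
d7 = 26
d8 = 65
d9 = 11/6
endpoint = (41, 121/5)

Apply edit: d3 := 9
  d4 = d3/3 = 3
  d5 = d3/5 = 9/5
  d6 = d1/2 = 11/2
  d7 = d2*4 - d6*4 - 4 = 26
  d8 = d2*5 = 65
  d9 = d6/3 = 11/6
Walk from origin (0, 0):
  seg 1: right by d7 = 26 → (26, 0)
  seg 2: down by d5 = 9/5 → (26, -9/5)
  seg 3: up by d7 = 26 → (26, 121/5)
  seg 4: right by d7 = 26 → (52, 121/5)
  seg 5: left by d1 = 11 → (41, 121/5)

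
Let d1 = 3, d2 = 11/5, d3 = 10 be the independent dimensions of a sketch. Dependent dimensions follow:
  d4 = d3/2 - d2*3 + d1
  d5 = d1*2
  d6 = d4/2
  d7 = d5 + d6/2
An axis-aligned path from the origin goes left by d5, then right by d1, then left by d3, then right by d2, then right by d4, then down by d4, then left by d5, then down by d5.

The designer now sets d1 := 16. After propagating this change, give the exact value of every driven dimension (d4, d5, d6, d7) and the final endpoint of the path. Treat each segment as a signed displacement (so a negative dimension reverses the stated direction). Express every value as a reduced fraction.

Apply edit: d1 := 16
  d4 = d3/2 - d2*3 + d1 = 72/5
  d5 = d1*2 = 32
  d6 = d4/2 = 36/5
  d7 = d5 + d6/2 = 178/5
Walk from origin (0, 0):
  seg 1: left by d5 = 32 → (-32, 0)
  seg 2: right by d1 = 16 → (-16, 0)
  seg 3: left by d3 = 10 → (-26, 0)
  seg 4: right by d2 = 11/5 → (-119/5, 0)
  seg 5: right by d4 = 72/5 → (-47/5, 0)
  seg 6: down by d4 = 72/5 → (-47/5, -72/5)
  seg 7: left by d5 = 32 → (-207/5, -72/5)
  seg 8: down by d5 = 32 → (-207/5, -232/5)

d4 = 72/5
d5 = 32
d6 = 36/5
d7 = 178/5
endpoint = (-207/5, -232/5)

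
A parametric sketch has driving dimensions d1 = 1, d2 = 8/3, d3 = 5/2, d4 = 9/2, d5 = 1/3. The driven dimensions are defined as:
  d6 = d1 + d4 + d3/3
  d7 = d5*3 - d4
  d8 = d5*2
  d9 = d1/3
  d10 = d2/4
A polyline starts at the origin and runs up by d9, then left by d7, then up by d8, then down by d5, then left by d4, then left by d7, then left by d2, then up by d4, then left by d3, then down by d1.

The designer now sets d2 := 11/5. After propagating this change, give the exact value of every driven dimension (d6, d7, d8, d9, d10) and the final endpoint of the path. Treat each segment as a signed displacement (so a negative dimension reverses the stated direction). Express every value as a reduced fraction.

d6 = 19/3
d7 = -7/2
d8 = 2/3
d9 = 1/3
d10 = 11/20
endpoint = (-11/5, 25/6)

Apply edit: d2 := 11/5
  d6 = d1 + d4 + d3/3 = 19/3
  d7 = d5*3 - d4 = -7/2
  d8 = d5*2 = 2/3
  d9 = d1/3 = 1/3
  d10 = d2/4 = 11/20
Walk from origin (0, 0):
  seg 1: up by d9 = 1/3 → (0, 1/3)
  seg 2: left by d7 = -7/2 → (7/2, 1/3)
  seg 3: up by d8 = 2/3 → (7/2, 1)
  seg 4: down by d5 = 1/3 → (7/2, 2/3)
  seg 5: left by d4 = 9/2 → (-1, 2/3)
  seg 6: left by d7 = -7/2 → (5/2, 2/3)
  seg 7: left by d2 = 11/5 → (3/10, 2/3)
  seg 8: up by d4 = 9/2 → (3/10, 31/6)
  seg 9: left by d3 = 5/2 → (-11/5, 31/6)
  seg 10: down by d1 = 1 → (-11/5, 25/6)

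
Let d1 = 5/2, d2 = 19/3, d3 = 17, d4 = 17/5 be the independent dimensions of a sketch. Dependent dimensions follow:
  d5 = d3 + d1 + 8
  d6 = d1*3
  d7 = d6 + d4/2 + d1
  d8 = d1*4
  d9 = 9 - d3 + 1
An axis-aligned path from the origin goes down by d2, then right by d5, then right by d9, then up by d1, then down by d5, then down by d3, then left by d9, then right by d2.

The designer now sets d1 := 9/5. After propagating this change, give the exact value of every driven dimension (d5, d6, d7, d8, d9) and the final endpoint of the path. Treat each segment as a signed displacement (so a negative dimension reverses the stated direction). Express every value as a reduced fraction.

d5 = 134/5
d6 = 27/5
d7 = 89/10
d8 = 36/5
d9 = -7
endpoint = (497/15, -145/3)

Apply edit: d1 := 9/5
  d5 = d3 + d1 + 8 = 134/5
  d6 = d1*3 = 27/5
  d7 = d6 + d4/2 + d1 = 89/10
  d8 = d1*4 = 36/5
  d9 = 9 - d3 + 1 = -7
Walk from origin (0, 0):
  seg 1: down by d2 = 19/3 → (0, -19/3)
  seg 2: right by d5 = 134/5 → (134/5, -19/3)
  seg 3: right by d9 = -7 → (99/5, -19/3)
  seg 4: up by d1 = 9/5 → (99/5, -68/15)
  seg 5: down by d5 = 134/5 → (99/5, -94/3)
  seg 6: down by d3 = 17 → (99/5, -145/3)
  seg 7: left by d9 = -7 → (134/5, -145/3)
  seg 8: right by d2 = 19/3 → (497/15, -145/3)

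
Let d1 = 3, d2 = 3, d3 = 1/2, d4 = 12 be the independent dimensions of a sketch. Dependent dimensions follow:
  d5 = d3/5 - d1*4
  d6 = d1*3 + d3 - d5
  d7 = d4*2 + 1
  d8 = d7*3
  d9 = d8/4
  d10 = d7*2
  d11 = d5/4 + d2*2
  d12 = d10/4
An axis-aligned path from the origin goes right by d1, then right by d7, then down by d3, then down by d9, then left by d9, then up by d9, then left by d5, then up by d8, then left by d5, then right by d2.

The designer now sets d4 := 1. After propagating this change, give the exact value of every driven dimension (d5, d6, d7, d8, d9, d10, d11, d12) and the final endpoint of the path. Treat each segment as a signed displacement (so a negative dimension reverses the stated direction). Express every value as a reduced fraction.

Apply edit: d4 := 1
  d5 = d3/5 - d1*4 = -119/10
  d6 = d1*3 + d3 - d5 = 107/5
  d7 = d4*2 + 1 = 3
  d8 = d7*3 = 9
  d9 = d8/4 = 9/4
  d10 = d7*2 = 6
  d11 = d5/4 + d2*2 = 121/40
  d12 = d10/4 = 3/2
Walk from origin (0, 0):
  seg 1: right by d1 = 3 → (3, 0)
  seg 2: right by d7 = 3 → (6, 0)
  seg 3: down by d3 = 1/2 → (6, -1/2)
  seg 4: down by d9 = 9/4 → (6, -11/4)
  seg 5: left by d9 = 9/4 → (15/4, -11/4)
  seg 6: up by d9 = 9/4 → (15/4, -1/2)
  seg 7: left by d5 = -119/10 → (313/20, -1/2)
  seg 8: up by d8 = 9 → (313/20, 17/2)
  seg 9: left by d5 = -119/10 → (551/20, 17/2)
  seg 10: right by d2 = 3 → (611/20, 17/2)

d5 = -119/10
d6 = 107/5
d7 = 3
d8 = 9
d9 = 9/4
d10 = 6
d11 = 121/40
d12 = 3/2
endpoint = (611/20, 17/2)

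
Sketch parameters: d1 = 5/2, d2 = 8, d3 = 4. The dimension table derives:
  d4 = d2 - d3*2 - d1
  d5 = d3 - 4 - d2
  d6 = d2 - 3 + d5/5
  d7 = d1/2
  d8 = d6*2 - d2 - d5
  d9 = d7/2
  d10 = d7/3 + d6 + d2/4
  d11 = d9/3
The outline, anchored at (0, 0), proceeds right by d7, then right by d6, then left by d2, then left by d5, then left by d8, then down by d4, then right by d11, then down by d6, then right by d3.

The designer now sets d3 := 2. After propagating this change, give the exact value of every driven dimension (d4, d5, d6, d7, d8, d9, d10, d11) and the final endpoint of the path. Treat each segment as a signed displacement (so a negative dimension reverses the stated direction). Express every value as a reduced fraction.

d4 = 3/2
d5 = -10
d6 = 3
d7 = 5/4
d8 = 8
d9 = 5/8
d10 = 65/12
d11 = 5/24
endpoint = (11/24, -9/2)

Apply edit: d3 := 2
  d4 = d2 - d3*2 - d1 = 3/2
  d5 = d3 - 4 - d2 = -10
  d6 = d2 - 3 + d5/5 = 3
  d7 = d1/2 = 5/4
  d8 = d6*2 - d2 - d5 = 8
  d9 = d7/2 = 5/8
  d10 = d7/3 + d6 + d2/4 = 65/12
  d11 = d9/3 = 5/24
Walk from origin (0, 0):
  seg 1: right by d7 = 5/4 → (5/4, 0)
  seg 2: right by d6 = 3 → (17/4, 0)
  seg 3: left by d2 = 8 → (-15/4, 0)
  seg 4: left by d5 = -10 → (25/4, 0)
  seg 5: left by d8 = 8 → (-7/4, 0)
  seg 6: down by d4 = 3/2 → (-7/4, -3/2)
  seg 7: right by d11 = 5/24 → (-37/24, -3/2)
  seg 8: down by d6 = 3 → (-37/24, -9/2)
  seg 9: right by d3 = 2 → (11/24, -9/2)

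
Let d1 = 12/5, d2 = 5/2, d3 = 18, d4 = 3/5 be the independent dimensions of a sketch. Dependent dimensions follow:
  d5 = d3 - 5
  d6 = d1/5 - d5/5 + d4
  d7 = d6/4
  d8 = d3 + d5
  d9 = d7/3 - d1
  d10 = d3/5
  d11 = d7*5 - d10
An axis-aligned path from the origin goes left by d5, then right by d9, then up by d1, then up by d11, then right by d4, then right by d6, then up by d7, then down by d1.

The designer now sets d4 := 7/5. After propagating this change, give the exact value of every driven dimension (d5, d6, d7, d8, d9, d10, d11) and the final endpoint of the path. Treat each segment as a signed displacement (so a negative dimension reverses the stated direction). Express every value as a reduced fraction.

d5 = 13
d6 = -18/25
d7 = -9/50
d8 = 31
d9 = -123/50
d10 = 18/5
d11 = -9/2
endpoint = (-739/50, -117/25)

Apply edit: d4 := 7/5
  d5 = d3 - 5 = 13
  d6 = d1/5 - d5/5 + d4 = -18/25
  d7 = d6/4 = -9/50
  d8 = d3 + d5 = 31
  d9 = d7/3 - d1 = -123/50
  d10 = d3/5 = 18/5
  d11 = d7*5 - d10 = -9/2
Walk from origin (0, 0):
  seg 1: left by d5 = 13 → (-13, 0)
  seg 2: right by d9 = -123/50 → (-773/50, 0)
  seg 3: up by d1 = 12/5 → (-773/50, 12/5)
  seg 4: up by d11 = -9/2 → (-773/50, -21/10)
  seg 5: right by d4 = 7/5 → (-703/50, -21/10)
  seg 6: right by d6 = -18/25 → (-739/50, -21/10)
  seg 7: up by d7 = -9/50 → (-739/50, -57/25)
  seg 8: down by d1 = 12/5 → (-739/50, -117/25)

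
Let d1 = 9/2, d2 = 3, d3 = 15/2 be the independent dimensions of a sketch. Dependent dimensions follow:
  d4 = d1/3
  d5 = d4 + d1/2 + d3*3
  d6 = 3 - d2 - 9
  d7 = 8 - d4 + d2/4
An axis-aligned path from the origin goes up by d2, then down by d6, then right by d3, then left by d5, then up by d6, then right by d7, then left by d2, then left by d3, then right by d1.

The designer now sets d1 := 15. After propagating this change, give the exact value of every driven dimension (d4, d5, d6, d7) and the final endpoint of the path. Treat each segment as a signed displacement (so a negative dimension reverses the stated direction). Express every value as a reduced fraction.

d4 = 5
d5 = 35
d6 = -9
d7 = 15/4
endpoint = (-77/4, 3)

Apply edit: d1 := 15
  d4 = d1/3 = 5
  d5 = d4 + d1/2 + d3*3 = 35
  d6 = 3 - d2 - 9 = -9
  d7 = 8 - d4 + d2/4 = 15/4
Walk from origin (0, 0):
  seg 1: up by d2 = 3 → (0, 3)
  seg 2: down by d6 = -9 → (0, 12)
  seg 3: right by d3 = 15/2 → (15/2, 12)
  seg 4: left by d5 = 35 → (-55/2, 12)
  seg 5: up by d6 = -9 → (-55/2, 3)
  seg 6: right by d7 = 15/4 → (-95/4, 3)
  seg 7: left by d2 = 3 → (-107/4, 3)
  seg 8: left by d3 = 15/2 → (-137/4, 3)
  seg 9: right by d1 = 15 → (-77/4, 3)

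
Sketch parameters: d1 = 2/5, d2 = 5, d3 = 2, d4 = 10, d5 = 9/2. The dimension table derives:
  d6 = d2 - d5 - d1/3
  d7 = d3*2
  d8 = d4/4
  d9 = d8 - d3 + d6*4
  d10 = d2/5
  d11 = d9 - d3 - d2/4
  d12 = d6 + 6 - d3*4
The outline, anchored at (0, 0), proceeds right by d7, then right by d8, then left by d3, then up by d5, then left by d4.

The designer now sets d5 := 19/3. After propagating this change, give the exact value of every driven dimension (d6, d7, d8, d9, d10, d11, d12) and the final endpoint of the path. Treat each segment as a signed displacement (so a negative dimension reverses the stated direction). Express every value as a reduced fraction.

Apply edit: d5 := 19/3
  d6 = d2 - d5 - d1/3 = -22/15
  d7 = d3*2 = 4
  d8 = d4/4 = 5/2
  d9 = d8 - d3 + d6*4 = -161/30
  d10 = d2/5 = 1
  d11 = d9 - d3 - d2/4 = -517/60
  d12 = d6 + 6 - d3*4 = -52/15
Walk from origin (0, 0):
  seg 1: right by d7 = 4 → (4, 0)
  seg 2: right by d8 = 5/2 → (13/2, 0)
  seg 3: left by d3 = 2 → (9/2, 0)
  seg 4: up by d5 = 19/3 → (9/2, 19/3)
  seg 5: left by d4 = 10 → (-11/2, 19/3)

d6 = -22/15
d7 = 4
d8 = 5/2
d9 = -161/30
d10 = 1
d11 = -517/60
d12 = -52/15
endpoint = (-11/2, 19/3)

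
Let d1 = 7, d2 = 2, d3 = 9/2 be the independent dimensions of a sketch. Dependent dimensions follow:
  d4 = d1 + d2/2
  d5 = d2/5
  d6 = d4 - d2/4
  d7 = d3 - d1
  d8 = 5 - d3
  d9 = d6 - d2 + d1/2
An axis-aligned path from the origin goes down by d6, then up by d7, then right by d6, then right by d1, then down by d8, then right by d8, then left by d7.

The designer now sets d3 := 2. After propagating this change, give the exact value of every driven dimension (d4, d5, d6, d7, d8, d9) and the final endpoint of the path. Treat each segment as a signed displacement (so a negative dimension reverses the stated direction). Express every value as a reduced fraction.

Apply edit: d3 := 2
  d4 = d1 + d2/2 = 8
  d5 = d2/5 = 2/5
  d6 = d4 - d2/4 = 15/2
  d7 = d3 - d1 = -5
  d8 = 5 - d3 = 3
  d9 = d6 - d2 + d1/2 = 9
Walk from origin (0, 0):
  seg 1: down by d6 = 15/2 → (0, -15/2)
  seg 2: up by d7 = -5 → (0, -25/2)
  seg 3: right by d6 = 15/2 → (15/2, -25/2)
  seg 4: right by d1 = 7 → (29/2, -25/2)
  seg 5: down by d8 = 3 → (29/2, -31/2)
  seg 6: right by d8 = 3 → (35/2, -31/2)
  seg 7: left by d7 = -5 → (45/2, -31/2)

d4 = 8
d5 = 2/5
d6 = 15/2
d7 = -5
d8 = 3
d9 = 9
endpoint = (45/2, -31/2)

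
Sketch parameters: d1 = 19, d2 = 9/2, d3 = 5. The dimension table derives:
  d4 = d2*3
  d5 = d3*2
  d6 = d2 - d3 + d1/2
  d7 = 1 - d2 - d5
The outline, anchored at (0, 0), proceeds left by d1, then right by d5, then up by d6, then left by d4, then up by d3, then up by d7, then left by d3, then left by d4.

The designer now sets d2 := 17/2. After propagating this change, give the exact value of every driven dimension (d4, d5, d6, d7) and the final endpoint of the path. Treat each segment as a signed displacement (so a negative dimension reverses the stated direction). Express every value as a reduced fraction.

d4 = 51/2
d5 = 10
d6 = 13
d7 = -35/2
endpoint = (-65, 1/2)

Apply edit: d2 := 17/2
  d4 = d2*3 = 51/2
  d5 = d3*2 = 10
  d6 = d2 - d3 + d1/2 = 13
  d7 = 1 - d2 - d5 = -35/2
Walk from origin (0, 0):
  seg 1: left by d1 = 19 → (-19, 0)
  seg 2: right by d5 = 10 → (-9, 0)
  seg 3: up by d6 = 13 → (-9, 13)
  seg 4: left by d4 = 51/2 → (-69/2, 13)
  seg 5: up by d3 = 5 → (-69/2, 18)
  seg 6: up by d7 = -35/2 → (-69/2, 1/2)
  seg 7: left by d3 = 5 → (-79/2, 1/2)
  seg 8: left by d4 = 51/2 → (-65, 1/2)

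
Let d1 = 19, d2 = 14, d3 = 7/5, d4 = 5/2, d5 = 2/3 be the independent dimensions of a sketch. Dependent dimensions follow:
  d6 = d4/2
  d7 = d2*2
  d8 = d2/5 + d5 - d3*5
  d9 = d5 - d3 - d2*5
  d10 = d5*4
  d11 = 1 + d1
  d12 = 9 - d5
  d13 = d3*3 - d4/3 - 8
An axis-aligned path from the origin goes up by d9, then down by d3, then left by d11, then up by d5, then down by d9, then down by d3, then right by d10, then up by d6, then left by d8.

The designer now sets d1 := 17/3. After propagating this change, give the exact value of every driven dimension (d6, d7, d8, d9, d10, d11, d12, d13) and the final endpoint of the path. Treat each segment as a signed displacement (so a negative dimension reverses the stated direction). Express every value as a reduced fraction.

d6 = 5/4
d7 = 28
d8 = -53/15
d9 = -1061/15
d10 = 8/3
d11 = 20/3
d12 = 25/3
d13 = -139/30
endpoint = (-7/15, -53/60)

Apply edit: d1 := 17/3
  d6 = d4/2 = 5/4
  d7 = d2*2 = 28
  d8 = d2/5 + d5 - d3*5 = -53/15
  d9 = d5 - d3 - d2*5 = -1061/15
  d10 = d5*4 = 8/3
  d11 = 1 + d1 = 20/3
  d12 = 9 - d5 = 25/3
  d13 = d3*3 - d4/3 - 8 = -139/30
Walk from origin (0, 0):
  seg 1: up by d9 = -1061/15 → (0, -1061/15)
  seg 2: down by d3 = 7/5 → (0, -1082/15)
  seg 3: left by d11 = 20/3 → (-20/3, -1082/15)
  seg 4: up by d5 = 2/3 → (-20/3, -1072/15)
  seg 5: down by d9 = -1061/15 → (-20/3, -11/15)
  seg 6: down by d3 = 7/5 → (-20/3, -32/15)
  seg 7: right by d10 = 8/3 → (-4, -32/15)
  seg 8: up by d6 = 5/4 → (-4, -53/60)
  seg 9: left by d8 = -53/15 → (-7/15, -53/60)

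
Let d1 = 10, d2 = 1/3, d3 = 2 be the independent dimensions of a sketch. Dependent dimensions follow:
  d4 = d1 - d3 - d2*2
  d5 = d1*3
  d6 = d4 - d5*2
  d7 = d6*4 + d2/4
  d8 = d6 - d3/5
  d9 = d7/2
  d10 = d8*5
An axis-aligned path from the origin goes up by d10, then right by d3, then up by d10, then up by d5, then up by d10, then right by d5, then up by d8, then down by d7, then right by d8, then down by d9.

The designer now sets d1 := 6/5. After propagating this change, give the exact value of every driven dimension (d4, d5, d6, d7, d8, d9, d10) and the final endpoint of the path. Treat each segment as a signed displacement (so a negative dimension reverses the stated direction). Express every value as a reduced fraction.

Apply edit: d1 := 6/5
  d4 = d1 - d3 - d2*2 = -22/15
  d5 = d1*3 = 18/5
  d6 = d4 - d5*2 = -26/3
  d7 = d6*4 + d2/4 = -415/12
  d8 = d6 - d3/5 = -136/15
  d9 = d7/2 = -415/24
  d10 = d8*5 = -136/3
Walk from origin (0, 0):
  seg 1: up by d10 = -136/3 → (0, -136/3)
  seg 2: right by d3 = 2 → (2, -136/3)
  seg 3: up by d10 = -136/3 → (2, -272/3)
  seg 4: up by d5 = 18/5 → (2, -1306/15)
  seg 5: up by d10 = -136/3 → (2, -662/5)
  seg 6: right by d5 = 18/5 → (28/5, -662/5)
  seg 7: up by d8 = -136/15 → (28/5, -2122/15)
  seg 8: down by d7 = -415/12 → (28/5, -6413/60)
  seg 9: right by d8 = -136/15 → (-52/15, -6413/60)
  seg 10: down by d9 = -415/24 → (-52/15, -10751/120)

d4 = -22/15
d5 = 18/5
d6 = -26/3
d7 = -415/12
d8 = -136/15
d9 = -415/24
d10 = -136/3
endpoint = (-52/15, -10751/120)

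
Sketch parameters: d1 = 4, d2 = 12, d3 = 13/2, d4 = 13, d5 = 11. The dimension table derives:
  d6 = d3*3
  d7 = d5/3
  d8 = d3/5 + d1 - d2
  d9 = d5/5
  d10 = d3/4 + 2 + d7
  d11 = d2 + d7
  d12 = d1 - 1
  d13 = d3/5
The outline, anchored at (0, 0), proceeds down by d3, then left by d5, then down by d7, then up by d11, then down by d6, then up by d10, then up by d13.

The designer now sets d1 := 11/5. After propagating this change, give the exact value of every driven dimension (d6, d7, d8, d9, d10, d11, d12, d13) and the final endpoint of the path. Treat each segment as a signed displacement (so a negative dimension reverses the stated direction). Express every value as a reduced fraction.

d6 = 39/2
d7 = 11/3
d8 = -17/2
d9 = 11/5
d10 = 175/24
d11 = 47/3
d12 = 6/5
d13 = 13/10
endpoint = (-11, -649/120)

Apply edit: d1 := 11/5
  d6 = d3*3 = 39/2
  d7 = d5/3 = 11/3
  d8 = d3/5 + d1 - d2 = -17/2
  d9 = d5/5 = 11/5
  d10 = d3/4 + 2 + d7 = 175/24
  d11 = d2 + d7 = 47/3
  d12 = d1 - 1 = 6/5
  d13 = d3/5 = 13/10
Walk from origin (0, 0):
  seg 1: down by d3 = 13/2 → (0, -13/2)
  seg 2: left by d5 = 11 → (-11, -13/2)
  seg 3: down by d7 = 11/3 → (-11, -61/6)
  seg 4: up by d11 = 47/3 → (-11, 11/2)
  seg 5: down by d6 = 39/2 → (-11, -14)
  seg 6: up by d10 = 175/24 → (-11, -161/24)
  seg 7: up by d13 = 13/10 → (-11, -649/120)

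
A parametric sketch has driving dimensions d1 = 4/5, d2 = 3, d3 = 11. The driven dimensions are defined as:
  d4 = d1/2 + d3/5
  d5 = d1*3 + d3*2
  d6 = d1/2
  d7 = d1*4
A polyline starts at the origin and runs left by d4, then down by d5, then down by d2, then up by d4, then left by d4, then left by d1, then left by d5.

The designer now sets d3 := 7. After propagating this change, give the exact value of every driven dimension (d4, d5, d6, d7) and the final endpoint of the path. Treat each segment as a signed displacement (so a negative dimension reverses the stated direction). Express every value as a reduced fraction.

Apply edit: d3 := 7
  d4 = d1/2 + d3/5 = 9/5
  d5 = d1*3 + d3*2 = 82/5
  d6 = d1/2 = 2/5
  d7 = d1*4 = 16/5
Walk from origin (0, 0):
  seg 1: left by d4 = 9/5 → (-9/5, 0)
  seg 2: down by d5 = 82/5 → (-9/5, -82/5)
  seg 3: down by d2 = 3 → (-9/5, -97/5)
  seg 4: up by d4 = 9/5 → (-9/5, -88/5)
  seg 5: left by d4 = 9/5 → (-18/5, -88/5)
  seg 6: left by d1 = 4/5 → (-22/5, -88/5)
  seg 7: left by d5 = 82/5 → (-104/5, -88/5)

d4 = 9/5
d5 = 82/5
d6 = 2/5
d7 = 16/5
endpoint = (-104/5, -88/5)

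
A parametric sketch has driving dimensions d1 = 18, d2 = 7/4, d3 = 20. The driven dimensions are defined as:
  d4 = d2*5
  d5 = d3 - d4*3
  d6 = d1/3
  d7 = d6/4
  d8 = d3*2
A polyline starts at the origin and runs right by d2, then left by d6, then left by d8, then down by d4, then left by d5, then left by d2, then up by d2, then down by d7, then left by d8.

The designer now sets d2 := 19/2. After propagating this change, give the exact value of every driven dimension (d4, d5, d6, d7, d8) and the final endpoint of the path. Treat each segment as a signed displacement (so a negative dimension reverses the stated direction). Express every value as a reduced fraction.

Apply edit: d2 := 19/2
  d4 = d2*5 = 95/2
  d5 = d3 - d4*3 = -245/2
  d6 = d1/3 = 6
  d7 = d6/4 = 3/2
  d8 = d3*2 = 40
Walk from origin (0, 0):
  seg 1: right by d2 = 19/2 → (19/2, 0)
  seg 2: left by d6 = 6 → (7/2, 0)
  seg 3: left by d8 = 40 → (-73/2, 0)
  seg 4: down by d4 = 95/2 → (-73/2, -95/2)
  seg 5: left by d5 = -245/2 → (86, -95/2)
  seg 6: left by d2 = 19/2 → (153/2, -95/2)
  seg 7: up by d2 = 19/2 → (153/2, -38)
  seg 8: down by d7 = 3/2 → (153/2, -79/2)
  seg 9: left by d8 = 40 → (73/2, -79/2)

d4 = 95/2
d5 = -245/2
d6 = 6
d7 = 3/2
d8 = 40
endpoint = (73/2, -79/2)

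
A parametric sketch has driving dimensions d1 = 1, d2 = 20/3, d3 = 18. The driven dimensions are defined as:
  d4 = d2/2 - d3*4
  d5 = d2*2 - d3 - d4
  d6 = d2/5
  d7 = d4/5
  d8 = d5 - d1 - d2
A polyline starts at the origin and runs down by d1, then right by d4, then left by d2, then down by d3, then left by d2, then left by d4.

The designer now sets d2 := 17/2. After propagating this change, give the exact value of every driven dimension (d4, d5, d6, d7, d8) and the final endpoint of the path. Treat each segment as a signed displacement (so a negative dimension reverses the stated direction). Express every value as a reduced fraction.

Apply edit: d2 := 17/2
  d4 = d2/2 - d3*4 = -271/4
  d5 = d2*2 - d3 - d4 = 267/4
  d6 = d2/5 = 17/10
  d7 = d4/5 = -271/20
  d8 = d5 - d1 - d2 = 229/4
Walk from origin (0, 0):
  seg 1: down by d1 = 1 → (0, -1)
  seg 2: right by d4 = -271/4 → (-271/4, -1)
  seg 3: left by d2 = 17/2 → (-305/4, -1)
  seg 4: down by d3 = 18 → (-305/4, -19)
  seg 5: left by d2 = 17/2 → (-339/4, -19)
  seg 6: left by d4 = -271/4 → (-17, -19)

d4 = -271/4
d5 = 267/4
d6 = 17/10
d7 = -271/20
d8 = 229/4
endpoint = (-17, -19)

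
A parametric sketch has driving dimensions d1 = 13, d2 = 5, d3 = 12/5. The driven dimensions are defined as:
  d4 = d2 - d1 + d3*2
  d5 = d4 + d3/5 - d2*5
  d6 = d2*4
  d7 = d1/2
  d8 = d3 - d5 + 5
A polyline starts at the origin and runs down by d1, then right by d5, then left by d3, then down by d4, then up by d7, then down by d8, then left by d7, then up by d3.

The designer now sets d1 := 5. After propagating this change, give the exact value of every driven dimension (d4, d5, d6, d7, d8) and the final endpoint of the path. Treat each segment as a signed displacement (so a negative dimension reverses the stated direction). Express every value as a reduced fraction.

Apply edit: d1 := 5
  d4 = d2 - d1 + d3*2 = 24/5
  d5 = d4 + d3/5 - d2*5 = -493/25
  d6 = d2*4 = 20
  d7 = d1/2 = 5/2
  d8 = d3 - d5 + 5 = 678/25
Walk from origin (0, 0):
  seg 1: down by d1 = 5 → (0, -5)
  seg 2: right by d5 = -493/25 → (-493/25, -5)
  seg 3: left by d3 = 12/5 → (-553/25, -5)
  seg 4: down by d4 = 24/5 → (-553/25, -49/5)
  seg 5: up by d7 = 5/2 → (-553/25, -73/10)
  seg 6: down by d8 = 678/25 → (-553/25, -1721/50)
  seg 7: left by d7 = 5/2 → (-1231/50, -1721/50)
  seg 8: up by d3 = 12/5 → (-1231/50, -1601/50)

d4 = 24/5
d5 = -493/25
d6 = 20
d7 = 5/2
d8 = 678/25
endpoint = (-1231/50, -1601/50)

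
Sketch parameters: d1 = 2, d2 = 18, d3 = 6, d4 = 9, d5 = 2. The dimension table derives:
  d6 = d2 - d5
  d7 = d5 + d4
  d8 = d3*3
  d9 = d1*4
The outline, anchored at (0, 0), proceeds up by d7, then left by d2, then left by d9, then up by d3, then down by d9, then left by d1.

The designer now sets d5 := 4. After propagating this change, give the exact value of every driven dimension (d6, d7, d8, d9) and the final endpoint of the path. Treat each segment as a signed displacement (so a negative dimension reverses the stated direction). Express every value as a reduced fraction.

d6 = 14
d7 = 13
d8 = 18
d9 = 8
endpoint = (-28, 11)

Apply edit: d5 := 4
  d6 = d2 - d5 = 14
  d7 = d5 + d4 = 13
  d8 = d3*3 = 18
  d9 = d1*4 = 8
Walk from origin (0, 0):
  seg 1: up by d7 = 13 → (0, 13)
  seg 2: left by d2 = 18 → (-18, 13)
  seg 3: left by d9 = 8 → (-26, 13)
  seg 4: up by d3 = 6 → (-26, 19)
  seg 5: down by d9 = 8 → (-26, 11)
  seg 6: left by d1 = 2 → (-28, 11)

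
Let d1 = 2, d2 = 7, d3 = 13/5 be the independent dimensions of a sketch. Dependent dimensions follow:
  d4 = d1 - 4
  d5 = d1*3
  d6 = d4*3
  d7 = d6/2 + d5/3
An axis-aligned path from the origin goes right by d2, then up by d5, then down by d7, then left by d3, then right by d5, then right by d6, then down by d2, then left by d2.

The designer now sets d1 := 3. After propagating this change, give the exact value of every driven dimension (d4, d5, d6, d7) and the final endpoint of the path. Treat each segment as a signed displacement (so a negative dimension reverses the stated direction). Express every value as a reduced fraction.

d4 = -1
d5 = 9
d6 = -3
d7 = 3/2
endpoint = (17/5, 1/2)

Apply edit: d1 := 3
  d4 = d1 - 4 = -1
  d5 = d1*3 = 9
  d6 = d4*3 = -3
  d7 = d6/2 + d5/3 = 3/2
Walk from origin (0, 0):
  seg 1: right by d2 = 7 → (7, 0)
  seg 2: up by d5 = 9 → (7, 9)
  seg 3: down by d7 = 3/2 → (7, 15/2)
  seg 4: left by d3 = 13/5 → (22/5, 15/2)
  seg 5: right by d5 = 9 → (67/5, 15/2)
  seg 6: right by d6 = -3 → (52/5, 15/2)
  seg 7: down by d2 = 7 → (52/5, 1/2)
  seg 8: left by d2 = 7 → (17/5, 1/2)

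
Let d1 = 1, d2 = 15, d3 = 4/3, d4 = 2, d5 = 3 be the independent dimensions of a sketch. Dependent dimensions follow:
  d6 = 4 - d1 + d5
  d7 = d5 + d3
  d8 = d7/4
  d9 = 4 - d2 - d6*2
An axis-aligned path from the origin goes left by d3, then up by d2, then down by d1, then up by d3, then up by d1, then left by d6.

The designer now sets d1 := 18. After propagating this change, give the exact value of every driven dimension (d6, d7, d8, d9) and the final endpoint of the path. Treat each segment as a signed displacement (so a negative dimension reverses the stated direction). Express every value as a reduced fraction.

d6 = -11
d7 = 13/3
d8 = 13/12
d9 = 11
endpoint = (29/3, 49/3)

Apply edit: d1 := 18
  d6 = 4 - d1 + d5 = -11
  d7 = d5 + d3 = 13/3
  d8 = d7/4 = 13/12
  d9 = 4 - d2 - d6*2 = 11
Walk from origin (0, 0):
  seg 1: left by d3 = 4/3 → (-4/3, 0)
  seg 2: up by d2 = 15 → (-4/3, 15)
  seg 3: down by d1 = 18 → (-4/3, -3)
  seg 4: up by d3 = 4/3 → (-4/3, -5/3)
  seg 5: up by d1 = 18 → (-4/3, 49/3)
  seg 6: left by d6 = -11 → (29/3, 49/3)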